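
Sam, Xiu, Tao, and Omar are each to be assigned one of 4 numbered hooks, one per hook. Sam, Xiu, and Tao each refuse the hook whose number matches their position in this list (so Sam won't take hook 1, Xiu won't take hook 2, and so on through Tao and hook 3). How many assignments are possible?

11

Let Aᵢ (for i ∈ {1, 2, 3}) be the placements that put person i in their forbidden hook. Any j of these fix j positions, leaving (4−j)! ways to fill the rest, and there are C(3,j) ways to pick which j.
By inclusion–exclusion, the number of valid placements is Σ_{j=0}^{3} (−1)^j C(3,j)·(4−j)!.
Computing: 24 − 18 + 6 − 1 = 11.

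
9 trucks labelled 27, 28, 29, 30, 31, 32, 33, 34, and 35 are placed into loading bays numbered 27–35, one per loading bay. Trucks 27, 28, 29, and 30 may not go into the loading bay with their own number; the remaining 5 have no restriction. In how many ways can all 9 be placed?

Let Aᵢ (for 27 ≤ i ≤ 30) be the placements that put truck i in its forbidden loading bay. Any j of these fix j positions, leaving (9−j)! ways to fill the rest, and there are C(4,j) ways to pick which j.
By inclusion–exclusion, the number of valid placements is Σ_{j=0}^{4} (−1)^j C(4,j)·(9−j)!.
Computing: 362880 − 161280 + 30240 − 2880 + 120 = 229080.

229080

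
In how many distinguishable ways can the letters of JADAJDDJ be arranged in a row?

560

Letter multiplicities in JADAJDDJ: A×2, D×3, J×3.
So there are 8! / (3!·3!·2!) = 560 distinguishable arrangements.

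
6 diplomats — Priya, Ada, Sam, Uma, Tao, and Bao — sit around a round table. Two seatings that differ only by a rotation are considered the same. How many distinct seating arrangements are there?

Seat Priya anywhere (absorbing the rotational symmetry), then permute the other 5: (5)! = 120.

120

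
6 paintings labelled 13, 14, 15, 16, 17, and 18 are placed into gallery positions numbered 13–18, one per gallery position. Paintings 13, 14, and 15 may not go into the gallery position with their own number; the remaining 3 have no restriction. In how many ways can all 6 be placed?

Let Aᵢ (for i ∈ {13, 14, 15}) be the placements that put painting i in its forbidden gallery position. Any j of these fix j positions, leaving (6−j)! ways to fill the rest, and there are C(3,j) ways to pick which j.
By inclusion–exclusion, the number of valid placements is Σ_{j=0}^{3} (−1)^j C(3,j)·(6−j)!.
Computing: 720 − 360 + 72 − 6 = 426.

426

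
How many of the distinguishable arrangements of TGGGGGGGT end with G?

28

With the last slot taken by G, it remains to arrange the other 8 letters (TGGGGGGT).
Those 8 letters have G appearing 6 times and T appearing twice, giving (8)!/(6!·2!) = 28.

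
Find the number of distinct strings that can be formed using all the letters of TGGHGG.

30

The 6 letters of TGGHGG have repeats: G appearing 4 times.
So there are 6! / (4!) = 30 distinguishable arrangements.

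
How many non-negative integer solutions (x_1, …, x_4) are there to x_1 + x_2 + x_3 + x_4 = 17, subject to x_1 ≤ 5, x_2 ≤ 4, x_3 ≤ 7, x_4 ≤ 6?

Without the upper bounds there are C(20,3) = 1140 ways to split 17 among 4 variables.
Subtract solutions that violate a single cap (substitute x_i' = x_i − (cap_i+1)): x_1 ≥ 6 gives C(14,3) = 364; x_2 ≥ 5 gives C(15,3) = 455; x_3 ≥ 8 gives C(12,3) = 220; x_4 ≥ 7 gives C(13,3) = 286. Together 1325.
Add back pairs where two caps are both exceeded: 84 + 20 + 35 + 35 + 56 + 10 = 240.
By inclusion–exclusion the count is 1140 − 1325 + 240 = 55.

55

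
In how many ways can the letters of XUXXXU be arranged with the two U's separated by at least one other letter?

Total arrangements of XUXXXU: 6!/(4!·2!) = 15.
If the two U's are adjacent, glue them into one block, leaving 5 items to arrange: (5)!/(4!) = 5 ways.
Subtracting, 15 − 5 = 10 arrangements keep the U's apart.

10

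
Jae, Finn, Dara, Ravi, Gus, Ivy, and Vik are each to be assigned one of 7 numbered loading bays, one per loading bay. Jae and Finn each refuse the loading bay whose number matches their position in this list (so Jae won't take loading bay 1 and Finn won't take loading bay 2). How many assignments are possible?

3720

Let Aᵢ (for i ∈ {1, 2}) be the placements that put person i in their forbidden loading bay. Any j of these fix j positions, leaving (7−j)! ways to fill the rest, and there are C(2,j) ways to pick which j.
By inclusion–exclusion, the number of valid placements is Σ_{j=0}^{2} (−1)^j C(2,j)·(7−j)!.
Computing: 5040 − 1440 + 120 = 3720.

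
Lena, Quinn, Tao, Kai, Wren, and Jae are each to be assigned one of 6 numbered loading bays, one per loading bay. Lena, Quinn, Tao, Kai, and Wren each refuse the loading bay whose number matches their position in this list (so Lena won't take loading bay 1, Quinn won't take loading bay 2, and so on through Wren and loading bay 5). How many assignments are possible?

Let Aᵢ (for 1 ≤ i ≤ 5) be the placements that put person i in their forbidden loading bay. Any j of these fix j positions, leaving (6−j)! ways to fill the rest, and there are C(5,j) ways to pick which j.
By inclusion–exclusion, the number of valid placements is Σ_{j=0}^{5} (−1)^j C(5,j)·(6−j)!.
Computing: 720 − 600 + 240 − 60 + 10 − 1 = 309.

309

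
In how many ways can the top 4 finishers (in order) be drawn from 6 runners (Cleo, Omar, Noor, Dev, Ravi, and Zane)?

360

This is an ordered selection of 4 from 6: P(6,4).
That gives 6 × 5 × 4 × 3 = 360.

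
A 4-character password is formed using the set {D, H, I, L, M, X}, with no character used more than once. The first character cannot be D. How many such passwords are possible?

300

The first character has 6−1 = 5 choices (anything except D).
The remaining 3 characters are filled from the other 5 symbols without repetition: 5 × 4 × 3 = 60.
Total: 5 × 60 = 300.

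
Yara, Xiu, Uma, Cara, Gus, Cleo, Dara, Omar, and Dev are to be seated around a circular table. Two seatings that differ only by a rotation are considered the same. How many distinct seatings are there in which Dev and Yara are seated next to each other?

10080

Glue Dev and Yara into a block (2 internal orders). Seating 8 units around a circle gives (7)! arrangements.
So 2 × (7)! = 2 × 5040 = 10080.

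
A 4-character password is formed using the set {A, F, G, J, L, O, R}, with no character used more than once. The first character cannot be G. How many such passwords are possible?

The first character has 7−1 = 6 choices (anything except G).
The remaining 3 characters are filled from the other 6 symbols without repetition: 6 × 5 × 4 = 120.
Total: 6 × 120 = 720.

720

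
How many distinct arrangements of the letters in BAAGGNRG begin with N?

With the first slot taken by N, it remains to arrange the other 7 letters (BAAGGRG).
Those 7 letters have A appearing twice and G appearing 3 times, giving (7)!/(3!·2!) = 420.

420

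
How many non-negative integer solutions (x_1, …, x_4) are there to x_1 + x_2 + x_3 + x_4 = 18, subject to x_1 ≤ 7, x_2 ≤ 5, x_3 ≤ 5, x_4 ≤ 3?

Without the upper bounds there are C(21,3) = 1330 ways to split 18 among 4 variables.
Subtract solutions that violate a single cap (substitute x_i' = x_i − (cap_i+1)): x_1 ≥ 8 gives C(13,3) = 286; x_2 ≥ 6 gives C(15,3) = 455; x_3 ≥ 6 gives C(15,3) = 455; x_4 ≥ 4 gives C(17,3) = 680. Together 1876.
Add back pairs where two caps are both exceeded: 35 + 35 + 84 + 84 + 165 + 165 = 568.
Subtract triples: 0 + 1 + 1 + 10 = 12.
By inclusion–exclusion the count is 1330 − 1876 + 568 − 12 = 10.

10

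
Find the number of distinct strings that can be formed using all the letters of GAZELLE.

1260

GAZELLE has 7 letters with E appearing twice and L appearing twice.
So there are 7! / (2!·2!) = 1260 distinguishable arrangements.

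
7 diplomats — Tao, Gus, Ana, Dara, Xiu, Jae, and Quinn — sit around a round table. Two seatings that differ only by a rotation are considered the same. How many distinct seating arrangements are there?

Around a circle, 7 distinct people have 7!/7 = (6)! = 720 rotationally distinct seatings.

720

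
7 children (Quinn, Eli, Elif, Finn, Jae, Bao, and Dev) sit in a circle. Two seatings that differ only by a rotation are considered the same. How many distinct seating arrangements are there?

Seat Quinn anywhere (absorbing the rotational symmetry), then permute the other 6: (6)! = 720.

720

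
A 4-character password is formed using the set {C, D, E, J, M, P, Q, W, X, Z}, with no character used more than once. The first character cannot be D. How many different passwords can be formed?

The first character has 10−1 = 9 choices (anything except D).
The remaining 3 characters are filled from the other 9 symbols without repetition: 9 × 8 × 7 = 504.
Total: 9 × 504 = 4536.

4536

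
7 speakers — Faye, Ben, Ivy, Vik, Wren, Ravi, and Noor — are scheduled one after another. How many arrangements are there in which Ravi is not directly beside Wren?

3600

There are 7! = 5040 arrangements in all. If Ravi and Wren are adjacent, merging them into one block gives 2·(6)! = 1440 arrangements.
Complementary counting: 5040 − 1440 = 3600.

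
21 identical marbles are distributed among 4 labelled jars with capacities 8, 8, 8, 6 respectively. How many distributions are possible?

Without the upper bounds there are C(24,3) = 2024 ways to split 21 among 4 jars.
Subtract solutions that violate a single cap (substitute x_i' = x_i − (cap_i+1)): x_1 ≥ 9 gives C(15,3) = 455; x_2 ≥ 9 gives C(15,3) = 455; x_3 ≥ 9 gives C(15,3) = 455; x_4 ≥ 7 gives C(17,3) = 680. Together 2045.
Add back pairs where two caps are both exceeded: 20 + 20 + 56 + 20 + 56 + 56 = 228.
By inclusion–exclusion the count is 2024 − 2045 + 228 = 207.

207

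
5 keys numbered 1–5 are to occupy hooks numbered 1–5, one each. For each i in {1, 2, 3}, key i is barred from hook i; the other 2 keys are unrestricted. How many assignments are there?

Let Aᵢ (for i ∈ {1, 2, 3}) be the placements that put key i in its forbidden hook. Any j of these fix j positions, leaving (5−j)! ways to fill the rest, and there are C(3,j) ways to pick which j.
By inclusion–exclusion, the number of valid placements is Σ_{j=0}^{3} (−1)^j C(3,j)·(5−j)!.
Computing: 120 − 72 + 18 − 2 = 64.

64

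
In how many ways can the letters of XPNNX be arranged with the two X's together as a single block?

12

Treat the 2 copies of X as a single block. The multiset to arrange is then {XX, N, N, P}, 4 items in all.
That gives (4)!/(2!) = 12 arrangements.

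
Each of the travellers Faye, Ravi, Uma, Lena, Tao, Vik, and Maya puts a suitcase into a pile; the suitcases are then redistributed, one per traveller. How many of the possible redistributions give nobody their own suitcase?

Let Aᵢ be the assignments in which traveller i gets their own suitcase. We want the size of the complement of A₁∪…∪A_7.
By inclusion–exclusion this is Σ_{j=0}^{7} (−1)^j C(7,j)·(7−j)!.
Computing: 5040 − 5040 + 2520 − 840 + 210 − 42 + 7 − 1 = 1854.

1854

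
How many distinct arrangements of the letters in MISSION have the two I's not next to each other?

900

Total arrangements of MISSION: 7!/(2!·2!) = 1260.
Arrangements with the I's together: treat II as one letter, giving (6)!/(2!) = 360.
Subtracting, 1260 − 360 = 900 arrangements keep the I's apart.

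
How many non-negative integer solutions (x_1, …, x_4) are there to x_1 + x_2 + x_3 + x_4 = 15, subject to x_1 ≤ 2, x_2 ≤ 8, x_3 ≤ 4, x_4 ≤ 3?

10

Ignoring the caps, the number of non-negative solutions to x_1+…+x_4 = 15 is C(18,3) = 816.
Subtract solutions that violate a single cap (substitute x_i' = x_i − (cap_i+1)): x_1 ≥ 3 gives C(15,3) = 455; x_2 ≥ 9 gives C(9,3) = 84; x_3 ≥ 5 gives C(13,3) = 286; x_4 ≥ 4 gives C(14,3) = 364. Together 1189.
Add back pairs where two caps are both exceeded: 20 + 120 + 165 + 4 + 10 + 84 = 403.
Subtract triples: 0 + 0 + 20 + 0 = 20.
By inclusion–exclusion the count is 816 − 1189 + 403 − 20 = 10.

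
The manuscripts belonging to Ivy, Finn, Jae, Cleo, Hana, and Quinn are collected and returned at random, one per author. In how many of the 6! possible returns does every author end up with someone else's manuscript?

265

Let Aᵢ be the assignments in which author i gets their own manuscript. We want the size of the complement of A₁∪…∪A_6.
By inclusion–exclusion this is Σ_{j=0}^{6} (−1)^j C(6,j)·(6−j)!.
Computing: 720 − 720 + 360 − 120 + 30 − 6 + 1 = 265.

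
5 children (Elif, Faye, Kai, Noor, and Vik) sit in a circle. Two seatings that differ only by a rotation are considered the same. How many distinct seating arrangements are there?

Fix one person's seat to break rotational symmetry; the remaining 4 people can be arranged in (4)! = 24 ways.

24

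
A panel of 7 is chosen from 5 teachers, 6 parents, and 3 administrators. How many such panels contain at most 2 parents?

Split by how many parents are chosen (0 through 2).
Sum: C(6,0)·C(8,7) + C(6,1)·C(8,6) + C(6,2)·C(8,5) = 8 + 168 + 840 = 1016.

1016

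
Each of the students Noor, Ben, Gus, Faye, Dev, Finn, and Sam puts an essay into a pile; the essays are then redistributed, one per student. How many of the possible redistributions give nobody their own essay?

Count assignments avoiding every fixed point. For any j of the 7 students fixed to their own essay, the other 7−j can be arranged in (7−j)! ways.
By inclusion–exclusion this is Σ_{j=0}^{7} (−1)^j C(7,j)·(7−j)!.
Computing: 5040 − 5040 + 2520 − 840 + 210 − 42 + 7 − 1 = 1854.

1854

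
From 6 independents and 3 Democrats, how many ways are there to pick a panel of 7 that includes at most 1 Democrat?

3

Split by how many Democrats are chosen (0 through 1).
Sum: C(3,0)·C(6,7) + C(3,1)·C(6,6) = 0 + 3 = 3.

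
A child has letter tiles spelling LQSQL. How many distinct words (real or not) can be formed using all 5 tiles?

30

LQSQL has 5 letters with L appearing twice and Q appearing twice.
Dividing 5! = 120 by 2!·2! = 4 for the repeated letters gives 30.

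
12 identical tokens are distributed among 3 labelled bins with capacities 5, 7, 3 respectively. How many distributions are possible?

By stars and bars, unrestricted non-negative solutions to x_1+…+x_3 = 12 number C(12+2,2) = 91.
Subtract solutions that violate a single cap (substitute x_i' = x_i − (cap_i+1)): x_1 ≥ 6 gives C(8,2) = 28; x_2 ≥ 8 gives C(6,2) = 15; x_3 ≥ 4 gives C(10,2) = 45. Together 88.
Add back pairs where two caps are both exceeded: 0 + 6 + 1 = 7.
By inclusion–exclusion the count is 91 − 88 + 7 = 10.

10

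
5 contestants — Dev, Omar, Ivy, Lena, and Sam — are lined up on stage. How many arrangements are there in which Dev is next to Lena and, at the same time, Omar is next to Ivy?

Treat {Dev,Lena} as one block (2 orders) and {Omar,Ivy} as another (2 orders).
That leaves 3 units to arrange: 2 × 2 × 3! = 4 × 6 = 24.

24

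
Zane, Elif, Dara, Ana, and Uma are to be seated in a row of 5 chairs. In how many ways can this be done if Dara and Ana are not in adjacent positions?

Of the 5! = 120 arrangements, those with Dara and Ana adjacent number 2 × 4! = 48 (treat the pair as a block with 2 internal orders).
Complementary counting: 120 − 48 = 72.

72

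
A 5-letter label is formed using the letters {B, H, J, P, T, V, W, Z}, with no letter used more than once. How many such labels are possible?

6720

This is a permutation of 5 out of 8: P(8,5) = 8!/3!.
8 × 7 × 6 × 5 × 4 = 6720.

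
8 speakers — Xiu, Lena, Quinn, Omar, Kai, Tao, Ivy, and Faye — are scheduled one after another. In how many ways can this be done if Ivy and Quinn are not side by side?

Of the 8! = 40320 arrangements, those with Ivy and Quinn adjacent number 2 × 7! = 10080 (treat the pair as a block with 2 internal orders).
So 40320 − 10080 = 30240 arrangements keep them apart.

30240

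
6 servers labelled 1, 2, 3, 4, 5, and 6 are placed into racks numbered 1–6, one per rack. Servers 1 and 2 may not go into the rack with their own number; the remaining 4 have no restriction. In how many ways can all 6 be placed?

504

Let Aᵢ (for i ∈ {1, 2}) be the placements that put server i in its forbidden rack. Any j of these fix j positions, leaving (6−j)! ways to fill the rest, and there are C(2,j) ways to pick which j.
By inclusion–exclusion, the number of valid placements is Σ_{j=0}^{2} (−1)^j C(2,j)·(6−j)!.
Computing: 720 − 240 + 24 = 504.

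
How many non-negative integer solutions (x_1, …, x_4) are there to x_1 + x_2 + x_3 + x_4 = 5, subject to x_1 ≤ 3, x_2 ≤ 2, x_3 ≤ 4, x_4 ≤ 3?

37

By stars and bars, unrestricted non-negative solutions to x_1+…+x_4 = 5 number C(5+3,3) = 56.
Subtract solutions that violate a single cap (substitute x_i' = x_i − (cap_i+1)): x_1 ≥ 4 gives C(4,3) = 4; x_2 ≥ 3 gives C(5,3) = 10; x_3 ≥ 5 gives C(3,3) = 1; x_4 ≥ 4 gives C(4,3) = 4. Together 19.
No two caps can be exceeded simultaneously, so the pair terms are all 0.
By inclusion–exclusion the count is 56 − 19 + 0 = 37.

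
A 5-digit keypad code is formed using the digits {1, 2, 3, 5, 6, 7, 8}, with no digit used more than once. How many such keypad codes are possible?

Choose and order 5 of the 7 symbols: the first digit has 7 options, the next 6, and so on down to 3.
That product is 7 × 6 × 5 × 4 × 3 = 2520.

2520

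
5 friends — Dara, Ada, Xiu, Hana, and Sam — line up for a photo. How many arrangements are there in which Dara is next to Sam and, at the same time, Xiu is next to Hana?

24

Treat {Dara,Sam} as one block (2 orders) and {Xiu,Hana} as another (2 orders).
That leaves 3 units to arrange: 2 × 2 × 3! = 4 × 6 = 24.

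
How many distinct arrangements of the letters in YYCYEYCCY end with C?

With the last slot taken by C, it remains to arrange the other 8 letters (YYYEYCCY).
Those 8 letters have C appearing twice and Y appearing 5 times, giving (8)!/(5!·2!) = 168.

168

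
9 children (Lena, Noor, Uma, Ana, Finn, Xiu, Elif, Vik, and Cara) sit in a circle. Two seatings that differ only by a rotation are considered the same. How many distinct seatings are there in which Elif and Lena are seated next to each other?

Glue Elif and Lena into a block (2 internal orders). Seating 8 units around a circle gives (7)! arrangements.
So 2 × (7)! = 2 × 5040 = 10080.

10080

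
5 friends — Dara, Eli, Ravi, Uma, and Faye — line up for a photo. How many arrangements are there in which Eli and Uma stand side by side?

48

Glue Eli and Uma into one block (2 internal orders), leaving 4 units to arrange in a row.
That gives 2 × 4! = 2 × 24 = 48.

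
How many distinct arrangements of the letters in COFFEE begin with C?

30

With the first slot taken by C, it remains to arrange the other 5 letters (OFFEE).
Those 5 letters have E appearing twice and F appearing twice, giving (5)!/(2!·2!) = 30.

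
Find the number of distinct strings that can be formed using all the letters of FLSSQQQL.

1680

Letter multiplicities in FLSSQQQL: F×1, L×2, Q×3, S×2.
So there are 8! / (3!·2!·2!) = 1680 distinguishable arrangements.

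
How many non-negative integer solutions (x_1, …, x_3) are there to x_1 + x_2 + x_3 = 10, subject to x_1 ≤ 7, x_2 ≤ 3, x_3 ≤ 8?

By stars and bars, unrestricted non-negative solutions to x_1+…+x_3 = 10 number C(10+2,2) = 66.
Subtract solutions that violate a single cap (substitute x_i' = x_i − (cap_i+1)): x_1 ≥ 8 gives C(4,2) = 6; x_2 ≥ 4 gives C(8,2) = 28; x_3 ≥ 9 gives C(3,2) = 3. Together 37.
No two caps can be exceeded simultaneously, so the pair terms are all 0.
By inclusion–exclusion the count is 66 − 37 + 0 = 29.

29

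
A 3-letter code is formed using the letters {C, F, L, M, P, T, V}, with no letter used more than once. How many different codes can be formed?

Choose and order 3 of the 7 symbols: the first letter has 7 options, the next 6, then 5.
7 × 6 × 5 = 210.

210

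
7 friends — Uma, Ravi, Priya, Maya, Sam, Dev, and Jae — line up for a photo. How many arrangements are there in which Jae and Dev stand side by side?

Glue Jae and Dev into one block (2 internal orders), leaving 6 units to arrange in a row.
That gives 2 × 6! = 2 × 720 = 1440.

1440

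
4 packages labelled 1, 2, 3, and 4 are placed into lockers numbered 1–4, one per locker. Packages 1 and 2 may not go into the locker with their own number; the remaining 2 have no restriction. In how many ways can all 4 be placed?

14

Let Aᵢ (for i ∈ {1, 2}) be the placements that put package i in its forbidden locker. Any j of these fix j positions, leaving (4−j)! ways to fill the rest, and there are C(2,j) ways to pick which j.
By inclusion–exclusion, the number of valid placements is Σ_{j=0}^{2} (−1)^j C(2,j)·(4−j)!.
Computing: 24 − 12 + 2 = 14.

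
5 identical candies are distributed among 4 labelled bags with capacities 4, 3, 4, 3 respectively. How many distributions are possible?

Without the upper bounds there are C(8,3) = 56 ways to split 5 among 4 bags.
Subtract solutions that violate a single cap (substitute x_i' = x_i − (cap_i+1)): x_1 ≥ 5 gives C(3,3) = 1; x_2 ≥ 4 gives C(4,3) = 4; x_3 ≥ 5 gives C(3,3) = 1; x_4 ≥ 4 gives C(4,3) = 4. Together 10.
No two caps can be exceeded simultaneously, so the pair terms are all 0.
By inclusion–exclusion the count is 56 − 10 + 0 = 46.

46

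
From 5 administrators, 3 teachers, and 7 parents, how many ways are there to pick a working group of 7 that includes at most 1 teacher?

3564

Split by how many teachers are chosen (0 through 1).
Sum: C(3,0)·C(12,7) + C(3,1)·C(12,6) = 792 + 2772 = 3564.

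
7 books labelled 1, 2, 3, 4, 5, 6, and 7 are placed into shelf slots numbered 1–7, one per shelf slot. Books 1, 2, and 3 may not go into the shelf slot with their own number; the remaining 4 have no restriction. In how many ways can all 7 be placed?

Let Aᵢ (for i ∈ {1, 2, 3}) be the placements that put book i in its forbidden shelf slot. Any j of these fix j positions, leaving (7−j)! ways to fill the rest, and there are C(3,j) ways to pick which j.
By inclusion–exclusion, the number of valid placements is Σ_{j=0}^{3} (−1)^j C(3,j)·(7−j)!.
Computing: 5040 − 2160 + 360 − 24 = 3216.

3216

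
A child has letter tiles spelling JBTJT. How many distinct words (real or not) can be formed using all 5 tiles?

The 5 letters of JBTJT have repeats: J appearing twice and T appearing twice.
Dividing 5! = 120 by 2!·2! = 4 for the repeated letters gives 30.

30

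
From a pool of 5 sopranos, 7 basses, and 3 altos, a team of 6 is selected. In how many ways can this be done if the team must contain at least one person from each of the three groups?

3850

Total 6-person selections from all 15: C(15,6) = 5005.
Selections missing a whole group: no sopranos → C(10,6) = 210; no basses → C(8,6) = 28; no altos → C(12,6) = 924.
Add back selections omitting two groups (i.e. drawn from a single group): C(5,6) + C(7,6) + C(3,6) = 7.
By inclusion–exclusion: 5005 − 1162 + 7 = 3850.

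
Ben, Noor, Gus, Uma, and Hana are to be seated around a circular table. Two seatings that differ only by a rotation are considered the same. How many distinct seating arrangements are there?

24

Around a circle, 5 distinct people have 5!/5 = (4)! = 24 rotationally distinct seatings.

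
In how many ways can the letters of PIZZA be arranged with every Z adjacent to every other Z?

Treat the 2 copies of Z as a single block. The multiset to arrange is then {ZZ, A, I, P}, 4 items in all.
All 4 items are distinct, so there are (4)! = 24 arrangements.

24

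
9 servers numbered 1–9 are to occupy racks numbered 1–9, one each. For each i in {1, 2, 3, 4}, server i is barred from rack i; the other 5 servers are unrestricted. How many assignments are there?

229080

Let Aᵢ (for 1 ≤ i ≤ 4) be the placements that put server i in its forbidden rack. Any j of these fix j positions, leaving (9−j)! ways to fill the rest, and there are C(4,j) ways to pick which j.
By inclusion–exclusion, the number of valid placements is Σ_{j=0}^{4} (−1)^j C(4,j)·(9−j)!.
Computing: 362880 − 161280 + 30240 − 2880 + 120 = 229080.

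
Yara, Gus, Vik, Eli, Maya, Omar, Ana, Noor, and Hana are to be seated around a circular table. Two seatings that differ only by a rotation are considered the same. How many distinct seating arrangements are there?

40320

Seat Yara anywhere (absorbing the rotational symmetry), then permute the other 8: (8)! = 40320.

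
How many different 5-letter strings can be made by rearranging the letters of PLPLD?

30

The 5 letters of PLPLD have repeats: L appearing twice and P appearing twice.
The number of distinct arrangements is 5!/(2!·2!) = 120/4 = 30.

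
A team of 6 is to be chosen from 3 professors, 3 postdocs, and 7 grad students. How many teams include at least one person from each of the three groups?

1302

Total 6-person selections from all 13: C(13,6) = 1716.
Subtract selections that omit an entire group: no professors → C(10,6) = 210; no postdocs → C(10,6) = 210; no grad students → C(6,6) = 1.
Add back selections omitting two groups (i.e. drawn from a single group): C(3,6) + C(3,6) + C(7,6) = 7.
By inclusion–exclusion: 1716 − 421 + 7 = 1302.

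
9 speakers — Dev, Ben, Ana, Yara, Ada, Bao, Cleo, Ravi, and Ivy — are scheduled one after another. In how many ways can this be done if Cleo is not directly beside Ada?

282240

Of the 9! = 362880 arrangements, those with Cleo and Ada adjacent number 2 × 8! = 80640 (treat the pair as a block with 2 internal orders).
Complementary counting: 362880 − 80640 = 282240.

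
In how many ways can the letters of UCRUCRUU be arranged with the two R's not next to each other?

Total arrangements of UCRUCRUU: 8!/(4!·2!·2!) = 420.
Arrangements with the R's together: treat RR as one letter, giving (7)!/(4!·2!) = 105.
Subtracting, 420 − 105 = 315 arrangements keep the R's apart.

315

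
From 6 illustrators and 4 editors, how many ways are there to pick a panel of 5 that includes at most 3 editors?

Split by how many editors are chosen (0 through 3).
Sum: C(4,0)·C(6,5) + C(4,1)·C(6,4) + C(4,2)·C(6,3) + C(4,3)·C(6,2) = 6 + 60 + 120 + 60 = 246.

246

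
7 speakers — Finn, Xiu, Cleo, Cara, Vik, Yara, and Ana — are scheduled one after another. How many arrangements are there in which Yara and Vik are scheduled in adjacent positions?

Place the 5 others and the Yara-Vik pair as 6 objects in a line; the pair has 2 internal arrangements.
So the count is 2·(6)! = 1440.

1440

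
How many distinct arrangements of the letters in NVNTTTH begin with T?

180

Fix T in the first position and arrange the remaining 6 letters.
Those 6 letters have N appearing twice and T appearing twice, giving (6)!/(2!·2!) = 180.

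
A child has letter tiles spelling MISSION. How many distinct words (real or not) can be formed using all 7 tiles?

1260

Letter multiplicities in MISSION: I×2, M×1, N×1, O×1, S×2.
The number of distinct arrangements is 7!/(2!·2!) = 5040/4 = 1260.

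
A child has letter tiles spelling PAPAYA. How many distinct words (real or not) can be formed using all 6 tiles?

PAPAYA has 6 letters with A appearing 3 times and P appearing twice.
The number of distinct arrangements is 6!/(3!·2!) = 720/12 = 60.

60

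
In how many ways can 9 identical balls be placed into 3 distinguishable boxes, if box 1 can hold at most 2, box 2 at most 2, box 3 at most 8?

By stars and bars, unrestricted non-negative solutions to x_1+…+x_3 = 9 number C(9+2,2) = 55.
Subtract solutions that violate a single cap (substitute x_i' = x_i − (cap_i+1)): x_1 ≥ 3 gives C(8,2) = 28; x_2 ≥ 3 gives C(8,2) = 28; x_3 ≥ 9 gives C(2,2) = 1. Together 57.
Add back pairs where two caps are both exceeded: 10 + 0 + 0 = 10.
By inclusion–exclusion the count is 55 − 57 + 10 = 8.

8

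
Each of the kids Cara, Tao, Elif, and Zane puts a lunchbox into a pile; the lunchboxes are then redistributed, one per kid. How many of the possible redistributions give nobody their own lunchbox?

9

This is the derangement count D_4: permutations of 4 items with no fixed point.
By inclusion–exclusion this is Σ_{j=0}^{4} (−1)^j C(4,j)·(4−j)!.
Computing: 24 − 24 + 12 − 4 + 1 = 9.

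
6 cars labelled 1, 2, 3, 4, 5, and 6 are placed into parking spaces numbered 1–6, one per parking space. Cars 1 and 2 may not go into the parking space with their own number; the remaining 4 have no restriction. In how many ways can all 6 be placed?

Let Aᵢ (for i ∈ {1, 2}) be the placements that put car i in its forbidden parking space. Any j of these fix j positions, leaving (6−j)! ways to fill the rest, and there are C(2,j) ways to pick which j.
By inclusion–exclusion, the number of valid placements is Σ_{j=0}^{2} (−1)^j C(2,j)·(6−j)!.
Computing: 720 − 240 + 24 = 504.

504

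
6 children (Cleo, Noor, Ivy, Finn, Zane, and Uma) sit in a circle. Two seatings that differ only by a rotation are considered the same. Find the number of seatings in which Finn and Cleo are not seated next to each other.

All circular seatings of 6 people number (5)! = 120.
Seatings with Finn beside Cleo: treat them as a block with 2 internal orders, giving 2 × (4)! = 48.
Subtracting, 120 − 48 = 72.

72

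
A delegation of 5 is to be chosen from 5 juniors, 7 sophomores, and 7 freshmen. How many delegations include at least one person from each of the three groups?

Unrestricted: C(19,5) = 11628 ways to pick any 5 of the 19.
Selections missing a whole group: no juniors → C(14,5) = 2002; no sophomores → C(12,5) = 792; no freshmen → C(12,5) = 792.
Add back selections omitting two groups (i.e. drawn from a single group): C(5,5) + C(7,5) + C(7,5) = 43.
By inclusion–exclusion: 11628 − 3586 + 43 = 8085.

8085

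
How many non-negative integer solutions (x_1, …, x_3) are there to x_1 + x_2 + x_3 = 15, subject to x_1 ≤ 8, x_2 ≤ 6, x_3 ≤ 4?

Without the upper bounds there are C(17,2) = 136 ways to split 15 among 3 variables.
Subtract solutions that violate a single cap (substitute x_i' = x_i − (cap_i+1)): x_1 ≥ 9 gives C(8,2) = 28; x_2 ≥ 7 gives C(10,2) = 45; x_3 ≥ 5 gives C(12,2) = 66. Together 139.
Add back pairs where two caps are both exceeded: 0 + 3 + 10 = 13.
By inclusion–exclusion the count is 136 − 139 + 13 = 10.

10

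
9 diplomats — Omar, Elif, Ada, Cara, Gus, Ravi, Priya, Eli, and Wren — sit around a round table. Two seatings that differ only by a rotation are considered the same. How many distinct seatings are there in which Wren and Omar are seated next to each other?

10080

Glue Wren and Omar into a block (2 internal orders). Seating 8 units around a circle gives (7)! arrangements.
So 2 × (7)! = 2 × 5040 = 10080.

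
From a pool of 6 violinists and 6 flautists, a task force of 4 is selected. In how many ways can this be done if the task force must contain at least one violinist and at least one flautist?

465

Total 4-person selections from all 12: C(12,4) = 495.
Subtract selections that omit an entire group: no violinists → C(6,4) = 15; no flautists → C(6,4) = 15.
Both groups omitted at once is impossible, so 495 − 30 = 465.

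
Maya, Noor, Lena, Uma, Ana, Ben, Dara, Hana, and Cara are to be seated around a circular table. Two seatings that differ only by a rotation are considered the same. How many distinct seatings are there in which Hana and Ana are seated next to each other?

Treat {Hana, Ana} as one unit (2 internal orders) and seat the resulting 8 units around the table: (7)! circular arrangements.
So 2 × (7)! = 2 × 5040 = 10080.

10080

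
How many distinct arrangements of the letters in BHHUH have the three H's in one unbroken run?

6

Treat the 3 copies of H as a single block. The multiset to arrange is then {HHH, B, U}, 3 items in all.
All 3 items are distinct, so there are (3)! = 6 arrangements.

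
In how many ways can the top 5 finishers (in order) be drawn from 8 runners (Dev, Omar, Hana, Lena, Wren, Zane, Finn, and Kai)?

There are 8 choices for 1st place, 7 for 2nd, and so on down to 4 for position 5.
That gives 8 × 7 × 6 × 5 × 4 = 6720.

6720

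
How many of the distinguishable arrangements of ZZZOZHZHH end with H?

168

Fix H in the last position and arrange the remaining 8 letters.
Those 8 letters have H appearing twice and Z appearing 5 times, giving (8)!/(5!·2!) = 168.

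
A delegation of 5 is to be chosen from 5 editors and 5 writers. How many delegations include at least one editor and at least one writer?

Unrestricted: C(10,5) = 252 ways to pick any 5 of the 10.
Selections missing a whole group: no editors → C(5,5) = 1; no writers → C(5,5) = 1.
Both groups omitted at once is impossible, so 252 − 2 = 250.

250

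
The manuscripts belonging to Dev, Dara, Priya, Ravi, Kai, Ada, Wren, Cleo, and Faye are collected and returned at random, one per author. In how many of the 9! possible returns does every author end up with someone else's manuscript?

Let Aᵢ be the assignments in which author i gets their own manuscript. We want the size of the complement of A₁∪…∪A_9.
By inclusion–exclusion this is Σ_{j=0}^{9} (−1)^j C(9,j)·(9−j)!.
Computing: 362880 − 362880 + 181440 − 60480 + 15120 − 3024 + 504 − 72 + 9 − 1 = 133496.

133496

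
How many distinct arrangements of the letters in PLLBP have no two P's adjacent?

There are 5!/(2!·2!) = 30 arrangements of PLLBP in total.
If the two P's are adjacent, glue them into one block, leaving 4 items to arrange: (4)!/(2!) = 12 ways.
Hence 30 − 12 = 18.

18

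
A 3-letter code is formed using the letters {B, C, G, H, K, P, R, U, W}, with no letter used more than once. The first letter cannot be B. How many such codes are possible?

The first letter has 9−1 = 8 choices (anything except B).
The remaining 2 letters are filled from the other 8 symbols without repetition: 8 × 7 = 56.
Total: 8 × 56 = 448.

448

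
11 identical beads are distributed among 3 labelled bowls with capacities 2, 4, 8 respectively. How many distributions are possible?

9

Without the upper bounds there are C(13,2) = 78 ways to split 11 among 3 bowls.
Subtract solutions that violate a single cap (substitute x_i' = x_i − (cap_i+1)): x_1 ≥ 3 gives C(10,2) = 45; x_2 ≥ 5 gives C(8,2) = 28; x_3 ≥ 9 gives C(4,2) = 6. Together 79.
Add back pairs where two caps are both exceeded: 10 + 0 + 0 = 10.
By inclusion–exclusion the count is 78 − 79 + 10 = 9.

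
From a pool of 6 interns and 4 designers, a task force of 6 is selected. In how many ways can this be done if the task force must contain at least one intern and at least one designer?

209

Total 6-person selections from all 10: C(10,6) = 210.
Subtract selections that omit an entire group: no interns → C(4,6) = 0; no designers → C(6,6) = 1.
Both groups omitted at once is impossible, so 210 − 1 = 209.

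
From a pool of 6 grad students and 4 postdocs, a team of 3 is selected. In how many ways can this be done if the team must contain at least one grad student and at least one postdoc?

Total 3-person selections from all 10: C(10,3) = 120.
Selections missing a whole group: no grad students → C(4,3) = 4; no postdocs → C(6,3) = 20.
Both groups omitted at once is impossible, so 120 − 24 = 96.

96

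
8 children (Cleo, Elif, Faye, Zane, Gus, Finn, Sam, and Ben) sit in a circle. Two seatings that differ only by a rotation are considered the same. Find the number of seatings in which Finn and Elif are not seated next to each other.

3600

All circular seatings of 8 people number (7)! = 5040.
Those with Finn next to Elif: fuse the pair into one unit and seat 7 units around a circle — 2·(6)! = 1440.
Subtracting, 5040 − 1440 = 3600.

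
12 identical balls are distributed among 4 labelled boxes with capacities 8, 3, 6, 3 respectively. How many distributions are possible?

92

Without the upper bounds there are C(15,3) = 455 ways to split 12 among 4 boxes.
Subtract solutions that violate a single cap (substitute x_i' = x_i − (cap_i+1)): x_1 ≥ 9 gives C(6,3) = 20; x_2 ≥ 4 gives C(11,3) = 165; x_3 ≥ 7 gives C(8,3) = 56; x_4 ≥ 4 gives C(11,3) = 165. Together 406.
Add back pairs where two caps are both exceeded: 0 + 0 + 0 + 4 + 35 + 4 = 43.
By inclusion–exclusion the count is 455 − 406 + 43 = 92.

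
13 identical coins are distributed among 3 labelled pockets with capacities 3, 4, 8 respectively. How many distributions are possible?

By stars and bars, unrestricted non-negative solutions to x_1+…+x_3 = 13 number C(13+2,2) = 105.
Subtract solutions that violate a single cap (substitute x_i' = x_i − (cap_i+1)): x_1 ≥ 4 gives C(11,2) = 55; x_2 ≥ 5 gives C(10,2) = 45; x_3 ≥ 9 gives C(6,2) = 15. Together 115.
Add back pairs where two caps are both exceeded: 15 + 1 + 0 = 16.
By inclusion–exclusion the count is 105 − 115 + 16 = 6.

6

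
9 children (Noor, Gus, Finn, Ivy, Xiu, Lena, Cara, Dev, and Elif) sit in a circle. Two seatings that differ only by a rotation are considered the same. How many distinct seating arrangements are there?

40320

Around a circle, 9 distinct people have 9!/9 = (8)! = 40320 rotationally distinct seatings.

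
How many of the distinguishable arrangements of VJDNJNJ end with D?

60

Fix D in the last position and arrange the remaining 6 letters.
Those 6 letters have J appearing 3 times and N appearing twice, giving (6)!/(3!·2!) = 60.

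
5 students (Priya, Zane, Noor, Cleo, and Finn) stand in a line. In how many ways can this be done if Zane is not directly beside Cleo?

72

There are 5! = 120 arrangements in all. If Zane and Cleo are adjacent, merging them into one block gives 2·(4)! = 48 arrangements.
So 120 − 48 = 72 arrangements keep them apart.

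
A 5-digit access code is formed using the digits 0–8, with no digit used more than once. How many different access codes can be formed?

15120

Choose and order 5 of the 9 symbols: the first digit has 9 options, the next 8, and so on down to 5.
9 × 8 × 7 × 6 × 5 = 15120.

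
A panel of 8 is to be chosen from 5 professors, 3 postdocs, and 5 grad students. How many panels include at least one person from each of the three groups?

Unrestricted: C(13,8) = 1287 ways to pick any 8 of the 13.
Subtract selections that omit an entire group: no professors → C(8,8) = 1; no postdocs → C(10,8) = 45; no grad students → C(8,8) = 1.
Add back selections omitting two groups (i.e. drawn from a single group): C(5,8) + C(3,8) + C(5,8) = 0.
By inclusion–exclusion: 1287 − 47 + 0 = 1240.

1240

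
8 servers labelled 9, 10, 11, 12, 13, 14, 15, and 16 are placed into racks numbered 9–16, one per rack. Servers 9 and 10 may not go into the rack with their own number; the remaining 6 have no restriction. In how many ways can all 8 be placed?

30960

Let Aᵢ (for i ∈ {9, 10}) be the placements that put server i in its forbidden rack. Any j of these fix j positions, leaving (8−j)! ways to fill the rest, and there are C(2,j) ways to pick which j.
By inclusion–exclusion, the number of valid placements is Σ_{j=0}^{2} (−1)^j C(2,j)·(8−j)!.
Computing: 40320 − 10080 + 720 = 30960.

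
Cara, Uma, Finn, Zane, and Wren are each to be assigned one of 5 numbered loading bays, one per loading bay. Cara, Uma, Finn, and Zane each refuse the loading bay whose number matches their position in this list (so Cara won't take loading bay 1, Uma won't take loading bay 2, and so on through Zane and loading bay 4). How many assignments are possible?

53

Let Aᵢ (for 1 ≤ i ≤ 4) be the placements that put person i in their forbidden loading bay. Any j of these fix j positions, leaving (5−j)! ways to fill the rest, and there are C(4,j) ways to pick which j.
By inclusion–exclusion, the number of valid placements is Σ_{j=0}^{4} (−1)^j C(4,j)·(5−j)!.
Computing: 120 − 96 + 36 − 8 + 1 = 53.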